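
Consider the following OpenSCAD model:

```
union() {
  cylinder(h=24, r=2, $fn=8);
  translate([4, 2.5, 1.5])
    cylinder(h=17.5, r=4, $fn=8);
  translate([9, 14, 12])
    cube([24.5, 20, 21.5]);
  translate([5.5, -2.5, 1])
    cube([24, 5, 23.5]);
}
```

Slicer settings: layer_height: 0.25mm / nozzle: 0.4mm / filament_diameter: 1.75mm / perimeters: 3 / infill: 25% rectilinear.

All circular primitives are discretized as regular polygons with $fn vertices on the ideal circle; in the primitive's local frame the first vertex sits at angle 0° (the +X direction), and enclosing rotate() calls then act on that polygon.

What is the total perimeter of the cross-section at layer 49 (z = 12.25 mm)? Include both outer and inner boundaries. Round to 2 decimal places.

At z = 12.25 mm: the r=2 cylinder gives a regular 8-gon of circumradius 2 (constant along its height) (perimeter = 2·8·2.000·sin(180°/8) = 12.25 mm); the r=4 cylinder at (4, 2.5) gives a regular 8-gon of circumradius 4 (constant along its height) (perimeter = 2·8·4.000·sin(180°/8) = 24.49 mm); the 24.5×20 cube at (9, 14) contributes its full rectangle (perimeter 89.00 mm); the cube at (5.5, -2.5) is present — its section is the full 24×5 rectangle (perimeter 58.00 mm); Merging all regions: the regions partially overlap (shared area 7.73 mm²), so the edge portions inside another operand are dropped and the merged outline is re-measured after clipping — boundary = 166.90 mm. Overall, the cross-section has 2 separate islands. Total boundary length (outer) = 166.90 mm.

166.90 mm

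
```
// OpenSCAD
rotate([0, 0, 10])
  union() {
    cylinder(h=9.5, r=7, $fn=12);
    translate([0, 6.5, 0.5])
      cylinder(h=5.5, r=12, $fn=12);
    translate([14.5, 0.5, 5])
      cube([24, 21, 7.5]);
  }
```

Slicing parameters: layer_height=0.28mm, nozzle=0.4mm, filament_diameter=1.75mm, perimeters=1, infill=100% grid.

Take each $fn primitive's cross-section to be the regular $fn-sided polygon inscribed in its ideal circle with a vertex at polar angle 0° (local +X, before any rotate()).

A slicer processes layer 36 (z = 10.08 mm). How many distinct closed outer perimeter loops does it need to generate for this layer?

1

At z = 10.08 mm: the cylinder does not reach this height (z outside [0, 9.5]); the cylinder at (0, 6.5) does not reach this height (z outside [0.5, 6]); the 24×21 cube at (14.5, 0.5) contributes its full rectangle; Combining (union): only the 24×21 cube at (14.5, 0.5) is present, so the union is just that shape — 1 connected region; (whole slice rotated 10° about Z — lengths, areas and connectivity unchanged). The result has 1 disconnected region.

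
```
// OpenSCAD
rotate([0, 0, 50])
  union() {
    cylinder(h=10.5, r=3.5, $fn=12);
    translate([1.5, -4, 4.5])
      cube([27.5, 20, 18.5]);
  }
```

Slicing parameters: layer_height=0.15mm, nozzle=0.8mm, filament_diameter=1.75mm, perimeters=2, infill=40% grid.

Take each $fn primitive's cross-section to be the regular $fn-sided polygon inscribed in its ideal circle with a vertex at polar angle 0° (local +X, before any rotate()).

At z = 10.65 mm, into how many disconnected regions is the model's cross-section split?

1

At z = 10.65 mm: the cylinder is absent (z outside [0, 10.5]); the 27.5×20 cube at (1.5, -4) contributes its full rectangle; Combining (union): only the 27.5×20 cube at (1.5, -4) is present, so the union is just that shape — 1 connected region; (whole slice rotated 50° about Z — lengths, areas and connectivity unchanged). The result has 1 disconnected region.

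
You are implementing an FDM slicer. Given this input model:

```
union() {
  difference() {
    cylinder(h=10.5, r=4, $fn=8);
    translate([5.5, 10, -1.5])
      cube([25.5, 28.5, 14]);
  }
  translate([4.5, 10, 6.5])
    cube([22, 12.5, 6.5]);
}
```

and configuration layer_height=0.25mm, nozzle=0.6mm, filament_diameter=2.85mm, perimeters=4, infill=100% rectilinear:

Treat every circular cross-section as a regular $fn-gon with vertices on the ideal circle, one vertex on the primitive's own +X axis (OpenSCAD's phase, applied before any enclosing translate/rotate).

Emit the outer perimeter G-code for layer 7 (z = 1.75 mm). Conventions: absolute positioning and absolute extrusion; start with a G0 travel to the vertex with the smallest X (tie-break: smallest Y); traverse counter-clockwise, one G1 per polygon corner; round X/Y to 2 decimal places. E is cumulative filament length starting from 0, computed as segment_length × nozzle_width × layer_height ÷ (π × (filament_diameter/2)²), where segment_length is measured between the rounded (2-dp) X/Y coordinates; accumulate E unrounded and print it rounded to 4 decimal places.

At z = 1.75 mm: the r=4 cylinder gives a regular 8-gon of circumradius 4 (constant along its height); the 25.5×28.5 cube at (5.5, 10) contributes its full rectangle; Taking the first minus the rest: starting from the r=4 cylinder, the 25.5×28.5 cube at (5.5, 10) misses the remaining region (no effect) — 1 connected region; the cube at (4.5, 10) is not intersected at this z (z outside [6.5, 13]); Taking the union: only the result so far is present, so the union is just that shape — 1 connected region. The outline is a single polygon with 8 vertices. Extrusion per mm of travel: 0.6 × 0.25 / (π × 1.425²) = 0.023513. Accumulating E over each segment gives final E = 0.5760.

G0 X-4.00 Y0.00 Z1.75
G1 X-2.83 Y-2.83 E0.0720
G1 X0.00 Y-4.00 E0.1440
G1 X2.83 Y-2.83 E0.2160
G1 X4.00 Y0.00 E0.2880
G1 X2.83 Y2.83 E0.3600
G1 X0.00 Y4.00 E0.4320
G1 X-2.83 Y2.83 E0.5040
G1 X-4.00 Y0.00 E0.5760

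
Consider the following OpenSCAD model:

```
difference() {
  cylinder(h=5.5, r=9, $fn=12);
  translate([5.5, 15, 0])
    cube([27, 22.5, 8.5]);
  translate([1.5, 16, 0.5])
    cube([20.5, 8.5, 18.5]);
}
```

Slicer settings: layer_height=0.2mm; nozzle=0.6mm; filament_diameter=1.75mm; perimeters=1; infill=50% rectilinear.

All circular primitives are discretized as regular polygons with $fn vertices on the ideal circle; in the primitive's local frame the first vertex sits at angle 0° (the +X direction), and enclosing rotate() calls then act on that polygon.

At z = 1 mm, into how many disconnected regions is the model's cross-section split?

At z = 1 mm: the cylinder: section is a regular 12-gon, circumradius r=9; the cube at (5.5, 15) (footprint 27×22.5) is included at this height; the cube at (1.5, 16) (footprint 20.5×8.5) is included at this height; After the difference (first − rest): starting from the r=9 cylinder, the 27×22.5 cube at (5.5, 15) misses the remaining region (no effect); the 20.5×8.5 cube at (1.5, 16) misses the remaining region (no effect) — 1 connected region. The result has 1 disconnected region.

1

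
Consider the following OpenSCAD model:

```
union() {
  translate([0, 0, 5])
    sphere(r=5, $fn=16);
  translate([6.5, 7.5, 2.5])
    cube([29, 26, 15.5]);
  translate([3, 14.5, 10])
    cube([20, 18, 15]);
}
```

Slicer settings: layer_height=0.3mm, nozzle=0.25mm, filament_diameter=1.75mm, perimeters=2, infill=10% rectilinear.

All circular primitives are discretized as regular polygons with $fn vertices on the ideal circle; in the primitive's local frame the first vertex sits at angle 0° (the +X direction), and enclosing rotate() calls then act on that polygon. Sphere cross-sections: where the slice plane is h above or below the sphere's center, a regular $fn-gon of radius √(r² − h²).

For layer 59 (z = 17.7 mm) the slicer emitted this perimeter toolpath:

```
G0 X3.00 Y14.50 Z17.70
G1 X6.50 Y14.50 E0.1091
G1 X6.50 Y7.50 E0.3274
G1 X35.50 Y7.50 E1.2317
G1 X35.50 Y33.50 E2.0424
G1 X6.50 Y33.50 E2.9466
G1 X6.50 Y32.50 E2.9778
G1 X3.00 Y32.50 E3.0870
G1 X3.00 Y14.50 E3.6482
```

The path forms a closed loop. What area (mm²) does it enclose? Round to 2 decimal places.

817.00 mm²

Apply the shoelace formula to the sequence of (X, Y) vertices; enclosed area = 817.00 mm².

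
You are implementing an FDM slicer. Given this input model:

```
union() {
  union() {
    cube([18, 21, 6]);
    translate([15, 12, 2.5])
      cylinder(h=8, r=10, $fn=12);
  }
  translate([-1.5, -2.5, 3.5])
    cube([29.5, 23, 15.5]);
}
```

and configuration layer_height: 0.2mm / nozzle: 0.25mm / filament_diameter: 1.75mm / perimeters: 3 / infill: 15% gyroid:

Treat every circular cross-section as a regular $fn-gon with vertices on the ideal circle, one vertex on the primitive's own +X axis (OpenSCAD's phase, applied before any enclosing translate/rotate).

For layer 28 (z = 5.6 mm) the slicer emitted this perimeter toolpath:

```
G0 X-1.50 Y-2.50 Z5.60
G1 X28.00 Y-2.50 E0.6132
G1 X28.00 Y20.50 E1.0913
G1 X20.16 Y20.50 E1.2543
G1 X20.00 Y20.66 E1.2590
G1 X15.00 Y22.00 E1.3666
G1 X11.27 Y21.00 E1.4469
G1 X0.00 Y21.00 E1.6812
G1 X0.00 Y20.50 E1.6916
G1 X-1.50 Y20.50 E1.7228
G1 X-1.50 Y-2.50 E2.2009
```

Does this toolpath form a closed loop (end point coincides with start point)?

Start point (G0): (-1.50, -2.50). End point (last G1): the path returns to the start — closed.

yes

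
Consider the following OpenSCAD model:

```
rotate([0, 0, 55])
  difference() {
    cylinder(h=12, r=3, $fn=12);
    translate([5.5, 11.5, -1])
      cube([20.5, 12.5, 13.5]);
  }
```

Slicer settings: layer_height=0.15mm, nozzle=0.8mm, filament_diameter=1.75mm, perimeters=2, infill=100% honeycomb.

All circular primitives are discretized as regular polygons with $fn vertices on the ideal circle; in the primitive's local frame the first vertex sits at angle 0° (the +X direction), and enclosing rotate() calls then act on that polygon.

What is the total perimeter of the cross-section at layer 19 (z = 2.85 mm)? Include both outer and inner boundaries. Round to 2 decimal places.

18.63 mm

At z = 2.85 mm: the r=3 cylinder contributes a regular 12-gon of circumradius 3 (perimeter = 2·12·3.000·sin(180°/12) = 18.63 mm); the 20.5×12.5 cube at (5.5, 11.5) contributes its full rectangle (perimeter 66.00 mm); Subtracting the remaining from the first: starting from the r=3 cylinder, the 20.5×12.5 cube at (5.5, 11.5) misses the remaining region (no effect) — boundary = 18.63 mm; (rotated 55° about Z; rotation is an isometry so areas/perimeters/island counts are preserved). Overall, the cross-section is a single solid region. Total boundary length (outer) = 18.63 mm.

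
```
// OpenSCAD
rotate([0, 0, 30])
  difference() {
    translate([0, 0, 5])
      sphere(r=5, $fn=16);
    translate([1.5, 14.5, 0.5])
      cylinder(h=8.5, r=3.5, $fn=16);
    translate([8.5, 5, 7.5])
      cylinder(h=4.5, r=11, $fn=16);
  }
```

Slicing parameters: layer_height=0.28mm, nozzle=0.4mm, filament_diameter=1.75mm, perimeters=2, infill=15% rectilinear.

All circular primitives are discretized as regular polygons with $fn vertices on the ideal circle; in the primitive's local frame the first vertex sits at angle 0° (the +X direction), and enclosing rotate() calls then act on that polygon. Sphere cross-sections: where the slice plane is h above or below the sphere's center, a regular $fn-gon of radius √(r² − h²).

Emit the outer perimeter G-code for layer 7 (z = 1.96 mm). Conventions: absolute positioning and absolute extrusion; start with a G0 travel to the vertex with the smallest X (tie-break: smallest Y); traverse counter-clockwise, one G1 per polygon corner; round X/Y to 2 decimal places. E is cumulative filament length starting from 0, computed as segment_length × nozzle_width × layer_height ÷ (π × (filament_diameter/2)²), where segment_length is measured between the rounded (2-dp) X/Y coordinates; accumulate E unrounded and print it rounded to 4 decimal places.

G0 X-3.94 Y-0.52 Z1.96
G1 X-3.44 Y-1.98 E0.0719
G1 X-2.42 Y-3.15 E0.1441
G1 X-1.03 Y-3.83 E0.2162
G1 X0.52 Y-3.94 E0.2885
G1 X1.98 Y-3.44 E0.3604
G1 X3.15 Y-2.42 E0.4327
G1 X3.83 Y-1.03 E0.5047
G1 X3.94 Y0.52 E0.5771
G1 X3.44 Y1.98 E0.6490
G1 X2.42 Y3.15 E0.7212
G1 X1.03 Y3.83 E0.7933
G1 X-0.52 Y3.94 E0.8656
G1 X-1.98 Y3.44 E0.9375
G1 X-3.15 Y2.42 E1.0098
G1 X-3.83 Y1.03 E1.0818
G1 X-3.94 Y-0.52 E1.1542

At z = 1.96 mm: the r=5 sphere slices to a regular 16-gon of circumradius 3.970 (√(r²−h²) with h=3.04 from center); the cylinder at (1.5, 14.5): section is a regular 16-gon, circumradius r=3.5; the cylinder at (8.5, 5) is absent (z outside [7.5, 12]); After the difference (first − rest): starting from the r=5 sphere, the r=3.5 cylinder at (1.5, 14.5) misses the remaining region (no effect) — 1 connected region; (whole slice rotated 30° about Z — lengths, areas and connectivity unchanged). The outline is a single polygon with 16 vertices. Extrusion per mm of travel: 0.4 × 0.28 / (π × 0.875²) = 0.046564. Accumulating E over each segment gives final E = 1.1542.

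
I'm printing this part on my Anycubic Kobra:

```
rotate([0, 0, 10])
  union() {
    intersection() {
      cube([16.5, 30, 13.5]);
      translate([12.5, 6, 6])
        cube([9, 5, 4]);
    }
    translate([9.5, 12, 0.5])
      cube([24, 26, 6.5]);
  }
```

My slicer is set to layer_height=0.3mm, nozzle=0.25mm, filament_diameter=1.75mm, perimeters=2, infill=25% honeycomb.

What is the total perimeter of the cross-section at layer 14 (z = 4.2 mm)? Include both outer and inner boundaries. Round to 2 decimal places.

At z = 4.2 mm: the 16.5×30 cube contributes its full rectangle (perimeter 93.00 mm); the cube at (12.5, 6) does not reach this height (z outside [6, 10]); Keeping only the common overlap: at least one operand is absent at this height, so nothing remains; the cube at (9.5, 12) is present — its section is the full 24×26 rectangle (perimeter 100.00 mm); Combining (union): only the 24×26 cube at (9.5, 12) is present, so the union is just that shape — boundary = 100.00 mm; (rotated 10° about Z; rotation is an isometry so areas/perimeters/island counts are preserved). Overall, the cross-section is a single solid region. Total boundary length (outer) = 100.00 mm.

100.00 mm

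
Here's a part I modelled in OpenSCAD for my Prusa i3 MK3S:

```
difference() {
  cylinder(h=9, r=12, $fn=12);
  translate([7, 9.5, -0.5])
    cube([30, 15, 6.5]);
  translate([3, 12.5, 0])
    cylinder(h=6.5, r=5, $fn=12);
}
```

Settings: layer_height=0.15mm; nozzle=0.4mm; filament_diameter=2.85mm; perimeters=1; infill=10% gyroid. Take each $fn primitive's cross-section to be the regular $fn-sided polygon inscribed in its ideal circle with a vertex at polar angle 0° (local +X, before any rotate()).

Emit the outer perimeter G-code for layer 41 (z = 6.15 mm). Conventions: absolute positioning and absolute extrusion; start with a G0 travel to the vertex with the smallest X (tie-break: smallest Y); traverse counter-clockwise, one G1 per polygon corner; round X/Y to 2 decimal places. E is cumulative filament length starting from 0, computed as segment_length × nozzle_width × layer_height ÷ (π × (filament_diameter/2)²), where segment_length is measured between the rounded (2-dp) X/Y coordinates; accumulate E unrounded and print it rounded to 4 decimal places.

At z = 6.15 mm: the r=12 cylinder contributes a regular 12-gon of circumradius 12; the cube at (7, 9.5) is absent (z outside [-0.5, 6]); the r=5 cylinder at (3, 12.5) contributes a regular 12-gon of circumradius 5; After the difference (first − rest): starting from the r=12 cylinder, the r=5 cylinder at (3, 12.5) partially overlaps it — only the 23.97 mm² overlap (of its 75.00 mm²) is removed, clipping the outline — 1 connected region. The outline is a single polygon with 16 vertices. Extrusion per mm of travel: 0.4 × 0.15 / (π × 1.425²) = 0.009405. Accumulating E over each segment gives final E = 0.7202.

G0 X-12.00 Y0.00 Z6.15
G1 X-10.39 Y-6.00 E0.0584
G1 X-6.00 Y-10.39 E0.1168
G1 X0.00 Y-12.00 E0.1752
G1 X6.00 Y-10.39 E0.2337
G1 X10.39 Y-6.00 E0.2921
G1 X12.00 Y0.00 E0.3505
G1 X10.39 Y6.00 E0.4089
G1 X6.86 Y9.53 E0.4559
G1 X5.50 Y8.17 E0.4740
G1 X3.00 Y7.50 E0.4983
G1 X0.50 Y8.17 E0.5227
G1 X-1.33 Y10.00 E0.5470
G1 X-1.74 Y11.53 E0.5619
G1 X-6.00 Y10.39 E0.6034
G1 X-10.39 Y6.00 E0.6618
G1 X-12.00 Y0.00 E0.7202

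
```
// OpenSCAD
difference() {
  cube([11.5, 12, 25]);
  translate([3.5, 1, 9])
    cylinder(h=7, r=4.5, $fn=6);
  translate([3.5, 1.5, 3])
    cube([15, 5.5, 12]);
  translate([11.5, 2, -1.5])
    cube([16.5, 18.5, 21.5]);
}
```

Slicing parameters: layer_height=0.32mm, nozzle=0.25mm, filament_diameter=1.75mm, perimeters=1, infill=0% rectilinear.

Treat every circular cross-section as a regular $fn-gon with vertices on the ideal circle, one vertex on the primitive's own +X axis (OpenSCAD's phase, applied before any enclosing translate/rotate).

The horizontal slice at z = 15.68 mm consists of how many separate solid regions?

1

At z = 15.68 mm: the cube (footprint 11.5×12) is included at this height; the r=4.5 cylinder at (3.5, 1) contributes a regular 6-gon of circumradius 4.5; the cube at (3.5, 1.5) is not intersected at this z (z outside [3, 15]); the cube at (11.5, 2) is present — its section is the full 16.5×18.5 rectangle; Taking the first minus the rest: starting from the 11.5×12 cube, the r=4.5 cylinder at (3.5, 1) partially overlaps it — only the 33.15 mm² overlap (of its 52.61 mm²) is removed, clipping the outline; the 16.5×18.5 cube at (11.5, 2) misses the remaining region (no effect) — 1 connected region. The result has 1 disconnected region.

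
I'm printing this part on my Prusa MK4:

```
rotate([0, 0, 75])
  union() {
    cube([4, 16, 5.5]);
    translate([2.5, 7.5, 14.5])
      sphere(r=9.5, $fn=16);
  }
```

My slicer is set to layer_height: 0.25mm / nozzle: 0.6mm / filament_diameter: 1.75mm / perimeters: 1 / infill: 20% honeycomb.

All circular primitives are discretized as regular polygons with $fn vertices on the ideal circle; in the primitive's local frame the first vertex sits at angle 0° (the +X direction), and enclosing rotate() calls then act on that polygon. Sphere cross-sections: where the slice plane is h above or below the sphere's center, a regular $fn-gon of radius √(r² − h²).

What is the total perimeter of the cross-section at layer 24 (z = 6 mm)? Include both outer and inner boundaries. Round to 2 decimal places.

At z = 6 mm: the cube is absent (z outside [0, 5.5]); the sphere at (2.5, 7.5): section is a regular 16-gon, circumradius = √(r²−h²) = √(9.5²−8.5²) = 4.243 (perimeter = 2·16·4.243·sin(180°/16) = 26.49 mm); Taking the union: only the r=9.5 sphere at (2.5, 7.5) is present, so the union is just that shape — boundary = 26.49 mm; (rotated 75° about Z; rotation is an isometry so areas/perimeters/island counts are preserved). Overall, the cross-section is a single solid region. Total boundary length (outer) = 26.49 mm.

26.49 mm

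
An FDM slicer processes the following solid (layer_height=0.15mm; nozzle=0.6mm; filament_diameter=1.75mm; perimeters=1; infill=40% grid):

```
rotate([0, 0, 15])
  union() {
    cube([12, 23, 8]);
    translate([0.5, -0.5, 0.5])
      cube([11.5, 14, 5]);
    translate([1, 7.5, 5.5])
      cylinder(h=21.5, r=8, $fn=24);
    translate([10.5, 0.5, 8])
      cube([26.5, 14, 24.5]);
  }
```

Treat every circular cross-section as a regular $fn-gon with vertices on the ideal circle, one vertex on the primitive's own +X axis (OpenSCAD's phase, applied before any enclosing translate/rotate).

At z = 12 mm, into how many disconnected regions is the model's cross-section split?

2

At z = 12 mm: the cube is not intersected at this z (z outside [0, 8]); the cube at (0.5, -0.5) is absent (z outside [0.5, 5.5]); the r=8 cylinder at (1, 7.5) contributes a regular 24-gon of circumradius 8; the cube at (10.5, 0.5) (footprint 26.5×14) is included at this height; Taking the union: the 2 present regions are separate (no shared area or edge), so areas and boundary lengths simply add and each stays a separate island — 2 connected regions; (rotated 15° about Z; rotation is an isometry so areas/perimeters/island counts are preserved). The result has 2 disconnected regions.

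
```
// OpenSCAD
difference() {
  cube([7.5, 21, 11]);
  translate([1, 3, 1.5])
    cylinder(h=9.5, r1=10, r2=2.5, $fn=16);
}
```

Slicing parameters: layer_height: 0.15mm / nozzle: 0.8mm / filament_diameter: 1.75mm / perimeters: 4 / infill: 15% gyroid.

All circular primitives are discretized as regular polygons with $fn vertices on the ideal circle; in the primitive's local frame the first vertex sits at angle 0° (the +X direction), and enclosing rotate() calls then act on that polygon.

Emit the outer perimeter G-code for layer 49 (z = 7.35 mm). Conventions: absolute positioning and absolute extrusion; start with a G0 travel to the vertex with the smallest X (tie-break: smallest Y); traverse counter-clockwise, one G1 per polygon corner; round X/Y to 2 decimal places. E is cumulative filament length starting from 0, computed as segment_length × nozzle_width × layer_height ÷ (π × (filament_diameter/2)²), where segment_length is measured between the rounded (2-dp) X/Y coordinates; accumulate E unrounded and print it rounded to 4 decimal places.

G0 X0.00 Y8.18 Z7.35
G1 X1.00 Y8.38 E0.0509
G1 X3.06 Y7.97 E0.1557
G1 X4.81 Y6.81 E0.2604
G1 X5.97 Y5.06 E0.3652
G1 X6.38 Y3.00 E0.4700
G1 X5.97 Y0.94 E0.5747
G1 X5.34 Y0.00 E0.6312
G1 X7.50 Y0.00 E0.7390
G1 X7.50 Y21.00 E1.7867
G1 X0.00 Y21.00 E2.1608
G1 X0.00 Y8.18 E2.8004

At z = 7.35 mm: the cube is present — its section is the full 7.5×21 rectangle; the cone at (1, 3) (r1=10→r2=2.5) has section circumradius 5.382 here — a regular 16-gon; Taking the first minus the rest: starting from the 7.5×21 cube, the cone at (1, 3) partially overlaps it — only the 45.49 mm² overlap (of its 88.66 mm²) is removed, clipping the outline — 1 connected region. The outline is a single polygon with 11 vertices. Extrusion per mm of travel: 0.8 × 0.15 / (π × 0.875²) = 0.049890. Accumulating E over each segment gives final E = 2.8004.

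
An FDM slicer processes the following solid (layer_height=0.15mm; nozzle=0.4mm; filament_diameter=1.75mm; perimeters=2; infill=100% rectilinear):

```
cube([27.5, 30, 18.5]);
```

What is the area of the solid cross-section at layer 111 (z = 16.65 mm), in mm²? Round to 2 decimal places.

At z = 16.65 mm: the cube is present — its section is the full 27.5×30 rectangle (area 825.00 mm²). Overall, the cross-section is a single solid region. Net area = 825.00 mm².

825.00 mm²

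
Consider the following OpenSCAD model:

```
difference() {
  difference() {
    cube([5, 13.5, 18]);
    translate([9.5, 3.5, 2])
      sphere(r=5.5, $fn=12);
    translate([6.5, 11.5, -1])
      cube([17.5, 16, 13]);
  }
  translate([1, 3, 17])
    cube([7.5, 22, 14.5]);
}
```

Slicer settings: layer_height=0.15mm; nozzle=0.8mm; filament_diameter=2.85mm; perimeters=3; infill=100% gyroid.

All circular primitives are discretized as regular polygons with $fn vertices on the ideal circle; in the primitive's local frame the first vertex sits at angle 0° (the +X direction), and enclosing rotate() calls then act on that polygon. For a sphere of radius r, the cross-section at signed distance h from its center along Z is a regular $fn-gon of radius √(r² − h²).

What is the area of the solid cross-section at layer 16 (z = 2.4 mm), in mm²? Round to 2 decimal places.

At z = 2.4 mm: the 5×13.5 cube contributes its full rectangle (area 67.50 mm²); the r=5.5 sphere at (9.5, 3.5) slices to a regular 12-gon of circumradius 5.485 (√(r²−h²) with h=0.4 from center) (area = (12/2)·5.485²·sin(360°/12) = 90.27 mm²); the cube at (6.5, 11.5) is present — its section is the full 17.5×16 rectangle (area 280.00 mm²); Subtracting the remaining from the first: starting from the 5×13.5 cube (67.50 mm²), the r=5.5 sphere at (9.5, 3.5) partially overlaps it — only the 3.45 mm² overlap (of its 90.27 mm²) is removed, clipping the outline; the 17.5×16 cube at (6.5, 11.5) misses the remaining region (no effect) — area = 64.05 mm²; the cube at (1, 3) does not reach this height (z outside [17, 31.5]); Taking the first minus the rest: none of the subtracted shapes is present at this height, so that combined region is unchanged — area = 64.05 mm². Overall, the cross-section is a single solid region. Net area = 64.05 mm².

64.05 mm²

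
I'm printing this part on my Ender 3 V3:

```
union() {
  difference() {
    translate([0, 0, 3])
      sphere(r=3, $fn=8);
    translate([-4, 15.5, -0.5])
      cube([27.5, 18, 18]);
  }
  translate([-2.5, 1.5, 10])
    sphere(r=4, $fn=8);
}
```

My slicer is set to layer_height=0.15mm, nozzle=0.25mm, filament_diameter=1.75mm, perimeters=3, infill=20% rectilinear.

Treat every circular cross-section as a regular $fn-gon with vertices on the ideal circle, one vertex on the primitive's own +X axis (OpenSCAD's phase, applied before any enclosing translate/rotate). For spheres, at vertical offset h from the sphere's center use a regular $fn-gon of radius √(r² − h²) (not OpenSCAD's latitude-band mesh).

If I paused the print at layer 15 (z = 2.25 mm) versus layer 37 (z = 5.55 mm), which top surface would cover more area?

Layer 15 (z = 2.25): the sphere: section is a regular 8-gon, circumradius = √(r²−h²) = √(3²−0.75²) = 2.905 (area = (8/2)·2.905²·sin(360°/8) = 23.86 mm²); the cube at (-4, 15.5) (footprint 27.5×18) is included at this height (area 495.00 mm²); After the difference (first − rest): starting from the r=3 sphere (23.86 mm²), the 27.5×18 cube at (-4, 15.5) misses the remaining region (no effect) — area = 23.86 mm²; the sphere at (-2.5, 1.5) is not intersected at this z (|z−center|=7.750 > r=4); Combining (union): only the result so far is present, so the union is just that shape — area = 23.86 mm². So its area = 23.86 mm². Layer 37 (z = 5.55): the r=3 sphere contributes a regular 8-gon of circumradius √(3²−2.55²) = 1.580 (area = (8/2)·1.580²·sin(360°/8) = 7.06 mm²); the 27.5×18 cube at (-4, 15.5) contributes its full rectangle (area 495.00 mm²); Taking the first minus the rest: starting from the r=3 sphere (7.06 mm²), the 27.5×18 cube at (-4, 15.5) misses the remaining region (no effect) — area = 7.06 mm²; the sphere at (-2.5, 1.5) is not intersected at this z (|z−center|=4.450 > r=4); Merging all regions: only the result so far is present, so the union is just that shape — area = 7.06 mm². So its area = 7.06 mm². Layer 15 is larger (23.86 vs 7.06 mm²).

layer 15 (z = 2.25 mm)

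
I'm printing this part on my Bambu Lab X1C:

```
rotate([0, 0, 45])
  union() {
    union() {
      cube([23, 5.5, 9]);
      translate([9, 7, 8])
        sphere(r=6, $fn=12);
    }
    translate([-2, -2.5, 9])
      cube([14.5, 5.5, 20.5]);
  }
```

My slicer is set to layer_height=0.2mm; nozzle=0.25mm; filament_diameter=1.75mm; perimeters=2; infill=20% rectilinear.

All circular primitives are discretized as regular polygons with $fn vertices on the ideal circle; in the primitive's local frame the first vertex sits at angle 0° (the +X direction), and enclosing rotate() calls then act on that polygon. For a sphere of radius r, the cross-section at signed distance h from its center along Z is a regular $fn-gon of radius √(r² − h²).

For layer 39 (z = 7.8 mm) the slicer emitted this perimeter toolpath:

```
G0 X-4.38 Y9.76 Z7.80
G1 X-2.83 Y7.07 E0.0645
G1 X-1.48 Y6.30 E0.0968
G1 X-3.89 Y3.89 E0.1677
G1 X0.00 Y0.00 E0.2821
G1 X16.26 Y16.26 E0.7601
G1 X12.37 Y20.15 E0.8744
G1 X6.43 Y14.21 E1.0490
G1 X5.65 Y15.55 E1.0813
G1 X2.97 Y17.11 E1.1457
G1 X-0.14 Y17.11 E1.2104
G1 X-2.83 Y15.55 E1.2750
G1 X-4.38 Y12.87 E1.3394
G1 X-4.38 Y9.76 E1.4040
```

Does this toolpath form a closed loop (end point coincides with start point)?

yes

Start point (G0): (-4.38, 9.76). End point (last G1): the path returns to the start — closed.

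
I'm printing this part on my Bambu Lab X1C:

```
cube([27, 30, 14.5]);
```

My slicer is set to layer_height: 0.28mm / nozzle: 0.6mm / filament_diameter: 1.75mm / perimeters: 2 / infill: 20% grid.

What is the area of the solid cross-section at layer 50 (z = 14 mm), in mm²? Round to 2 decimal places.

810.00 mm²

At z = 14 mm: the cube is present — its section is the full 27×30 rectangle (area 810.00 mm²). Overall, the cross-section is a single solid region. Net area = 810.00 mm².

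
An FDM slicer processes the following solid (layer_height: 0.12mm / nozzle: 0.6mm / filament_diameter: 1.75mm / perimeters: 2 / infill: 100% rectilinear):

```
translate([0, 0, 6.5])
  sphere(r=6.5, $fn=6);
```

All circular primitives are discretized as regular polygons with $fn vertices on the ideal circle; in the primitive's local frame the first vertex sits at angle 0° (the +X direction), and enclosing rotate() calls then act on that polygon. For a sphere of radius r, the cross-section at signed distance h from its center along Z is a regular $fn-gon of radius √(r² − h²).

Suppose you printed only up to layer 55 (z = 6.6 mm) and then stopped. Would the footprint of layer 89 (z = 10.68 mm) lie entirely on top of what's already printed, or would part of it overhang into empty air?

Compare the two slices. At z = 6.6: the sphere: section is a regular 6-gon, circumradius = √(r²−h²) = √(6.5²−0.1²) = 6.499 (area = (6/2)·6.499²·sin(360°/6) = 109.74 mm²). At z = 10.68: the sphere: section is a regular 6-gon, circumradius = √(r²−h²) = √(6.5²−4.18²) = 4.978 (area = (6/2)·4.978²·sin(360°/6) = 64.37 mm²). Checking containment: the cross-section at z = 10.68 is a subset of the cross-section at z = 6.6.

entirely on top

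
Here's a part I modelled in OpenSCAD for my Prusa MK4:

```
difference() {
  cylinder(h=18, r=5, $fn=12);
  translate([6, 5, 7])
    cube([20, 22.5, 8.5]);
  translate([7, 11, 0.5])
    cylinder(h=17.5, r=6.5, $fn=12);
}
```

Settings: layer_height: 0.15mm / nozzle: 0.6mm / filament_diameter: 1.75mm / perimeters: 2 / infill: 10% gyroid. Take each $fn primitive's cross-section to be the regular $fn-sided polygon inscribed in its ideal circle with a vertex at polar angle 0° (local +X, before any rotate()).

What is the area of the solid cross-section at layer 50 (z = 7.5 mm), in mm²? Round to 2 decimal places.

At z = 7.5 mm: the cylinder: section is a regular 12-gon, circumradius r=5 (area = (12/2)·5.000²·sin(360°/12) = 75.00 mm²); the 20×22.5 cube at (6, 5) contributes its full rectangle (area 450.00 mm²); the r=6.5 cylinder at (7, 11) gives a regular 12-gon of circumradius 6.5 (constant along its height) (area = (12/2)·6.500²·sin(360°/12) = 126.75 mm²); After the difference (first − rest): starting from the r=5 cylinder (75.00 mm²), the 20×22.5 cube at (6, 5) misses the remaining region (no effect); the r=6.5 cylinder at (7, 11) misses the remaining region (no effect) — area = 75.00 mm². Overall, the cross-section is a single solid region. Net area = 75.00 mm².

75.00 mm²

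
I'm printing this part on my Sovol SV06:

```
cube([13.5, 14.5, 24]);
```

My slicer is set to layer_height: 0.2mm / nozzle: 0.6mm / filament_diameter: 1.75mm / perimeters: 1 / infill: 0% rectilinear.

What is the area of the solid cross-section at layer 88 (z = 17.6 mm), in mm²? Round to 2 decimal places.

195.75 mm²

At z = 17.6 mm: the cube (footprint 13.5×14.5) is included at this height (area 195.75 mm²). Overall, the cross-section is a single solid region. Net area = 195.75 mm².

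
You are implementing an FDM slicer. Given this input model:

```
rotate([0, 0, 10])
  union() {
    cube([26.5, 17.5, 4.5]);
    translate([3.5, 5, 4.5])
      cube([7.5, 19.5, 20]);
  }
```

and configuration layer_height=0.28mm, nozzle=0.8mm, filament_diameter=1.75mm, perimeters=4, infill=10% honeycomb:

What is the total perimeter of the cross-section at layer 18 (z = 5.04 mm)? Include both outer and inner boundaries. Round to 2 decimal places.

At z = 5.04 mm: the cube is not intersected at this z (z outside [0, 4.5]); the 7.5×19.5 cube at (3.5, 5) contributes its full rectangle (perimeter 54.00 mm); Taking the union: only the 7.5×19.5 cube at (3.5, 5) is present, so the union is just that shape — boundary = 54.00 mm; (whole slice rotated 10° about Z — lengths, areas and connectivity unchanged). Overall, the cross-section is a single solid region. Total boundary length (outer) = 54.00 mm.

54.00 mm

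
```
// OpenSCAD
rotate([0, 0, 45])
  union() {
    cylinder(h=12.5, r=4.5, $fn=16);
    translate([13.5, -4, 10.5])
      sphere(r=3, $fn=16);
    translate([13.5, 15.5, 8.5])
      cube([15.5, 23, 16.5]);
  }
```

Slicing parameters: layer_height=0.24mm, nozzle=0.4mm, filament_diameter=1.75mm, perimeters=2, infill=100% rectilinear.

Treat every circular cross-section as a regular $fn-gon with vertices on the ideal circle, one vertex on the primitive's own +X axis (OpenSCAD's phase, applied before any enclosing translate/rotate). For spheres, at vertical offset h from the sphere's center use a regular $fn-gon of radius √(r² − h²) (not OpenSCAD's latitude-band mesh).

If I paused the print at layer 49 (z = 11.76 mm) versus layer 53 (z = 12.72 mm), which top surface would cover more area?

layer 49 (z = 11.76 mm)

Layer 49 (z = 11.76): the r=4.5 cylinder contributes a regular 16-gon of circumradius 4.5 (area = (16/2)·4.500²·sin(360°/16) = 61.99 mm²); the sphere at (13.5, -4): section is a regular 16-gon, circumradius = √(r²−h²) = √(3²−1.26²) = 2.723 (area = (16/2)·2.723²·sin(360°/16) = 22.69 mm²); the cube at (13.5, 15.5) is present — its section is the full 15.5×23 rectangle (area 356.50 mm²); Merging all regions: the 3 present regions are separate (no shared area or edge), so areas and boundary lengths simply add and each stays a separate island — area = 441.19 mm²; (rotated 45° about Z; rotation is an isometry so areas/perimeters/island counts are preserved). So its area = 441.19 mm². Layer 53 (z = 12.72): the cylinder is not intersected at this z (z outside [0, 12.5]); the sphere at (13.5, -4): section is a regular 16-gon, circumradius = √(r²−h²) = √(3²−2.22²) = 2.018 (area = (16/2)·2.018²·sin(360°/16) = 12.47 mm²); the cube at (13.5, 15.5) (footprint 15.5×23) is included at this height (area 356.50 mm²); Combining (union): the 2 present regions are separate (no shared area or edge), so areas and boundary lengths simply add and each stays a separate island — area = 368.97 mm²; (rotated 45° about Z; rotation is an isometry so areas/perimeters/island counts are preserved). So its area = 368.97 mm². Layer 49 is larger (441.19 vs 368.97 mm²).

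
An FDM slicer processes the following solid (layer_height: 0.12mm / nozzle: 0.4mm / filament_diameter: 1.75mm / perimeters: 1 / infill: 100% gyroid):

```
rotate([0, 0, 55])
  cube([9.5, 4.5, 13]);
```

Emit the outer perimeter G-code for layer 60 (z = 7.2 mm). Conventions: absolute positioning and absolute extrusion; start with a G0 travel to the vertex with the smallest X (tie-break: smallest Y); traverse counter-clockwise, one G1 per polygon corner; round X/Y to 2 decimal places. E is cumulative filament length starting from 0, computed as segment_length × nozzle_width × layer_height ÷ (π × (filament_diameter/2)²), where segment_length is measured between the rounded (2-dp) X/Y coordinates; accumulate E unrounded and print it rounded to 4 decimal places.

G0 X-3.69 Y2.58 Z7.20
G1 X0.00 Y0.00 E0.0899
G1 X5.45 Y7.78 E0.2794
G1 X1.76 Y10.36 E0.3693
G1 X-3.69 Y2.58 E0.5588

At z = 7.2 mm: the cube (footprint 9.5×4.5) is included at this height; (whole slice rotated 55° about Z — lengths, areas and connectivity unchanged). The outline is a single polygon with 4 vertices. Extrusion per mm of travel: 0.4 × 0.12 / (π × 0.875²) = 0.019956. Accumulating E over each segment gives final E = 0.5588.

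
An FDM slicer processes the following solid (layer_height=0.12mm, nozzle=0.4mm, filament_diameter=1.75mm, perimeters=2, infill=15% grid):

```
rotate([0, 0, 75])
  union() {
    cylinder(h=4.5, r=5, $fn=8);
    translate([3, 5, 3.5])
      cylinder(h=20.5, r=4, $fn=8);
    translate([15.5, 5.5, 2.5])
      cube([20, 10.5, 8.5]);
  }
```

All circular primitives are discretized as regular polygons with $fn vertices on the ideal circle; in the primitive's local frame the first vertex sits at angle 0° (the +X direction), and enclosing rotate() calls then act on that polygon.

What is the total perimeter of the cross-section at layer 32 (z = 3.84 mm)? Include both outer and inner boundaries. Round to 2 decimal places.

At z = 3.84 mm: the r=5 cylinder gives a regular 8-gon of circumradius 5 (constant along its height) (perimeter = 2·8·5.000·sin(180°/8) = 30.61 mm); the cylinder at (3, 5): section is a regular 8-gon, circumradius r=4 (perimeter = 2·8·4.000·sin(180°/8) = 24.49 mm); the cube at (15.5, 5.5) is present — its section is the full 20×10.5 rectangle (perimeter 61.00 mm); Combining (union): the regions partially overlap (shared area 11.58 mm²), so the edge portions inside another operand are dropped and the merged outline is re-measured after clipping — boundary = 102.01 mm; (whole slice rotated 75° about Z — lengths, areas and connectivity unchanged). Overall, the cross-section has 2 separate islands. Total boundary length (outer) = 102.01 mm.

102.01 mm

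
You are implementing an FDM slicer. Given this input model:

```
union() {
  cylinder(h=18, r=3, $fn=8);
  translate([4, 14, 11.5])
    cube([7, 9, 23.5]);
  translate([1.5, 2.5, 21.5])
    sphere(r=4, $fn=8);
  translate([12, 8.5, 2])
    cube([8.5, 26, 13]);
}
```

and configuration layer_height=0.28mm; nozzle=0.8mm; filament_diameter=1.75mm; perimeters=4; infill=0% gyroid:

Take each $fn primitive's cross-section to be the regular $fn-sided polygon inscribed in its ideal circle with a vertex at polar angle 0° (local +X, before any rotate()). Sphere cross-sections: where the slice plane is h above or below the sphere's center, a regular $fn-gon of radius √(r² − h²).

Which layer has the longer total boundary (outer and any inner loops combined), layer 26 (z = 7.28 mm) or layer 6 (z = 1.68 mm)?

Layer 26 (z = 7.28): the r=3 cylinder gives a regular 8-gon of circumradius 3 (constant along its height) (perimeter = 2·8·3.000·sin(180°/8) = 18.37 mm); the cube at (4, 14) is not intersected at this z (z outside [11.5, 35]); the sphere at (1.5, 2.5) is absent (|z−center|=14.220 > r=4); the 8.5×26 cube at (12, 8.5) contributes its full rectangle (perimeter 69.00 mm); Merging all regions: the 2 present regions are separate (no shared area or edge), so areas and boundary lengths simply add and each stays a separate island — boundary = 87.37 mm. So its perimeter = 87.37 mm. Layer 6 (z = 1.68): the r=3 cylinder gives a regular 8-gon of circumradius 3 (constant along its height) (perimeter = 2·8·3.000·sin(180°/8) = 18.37 mm); the cube at (4, 14) is not intersected at this z (z outside [11.5, 35]); the sphere at (1.5, 2.5) does not reach this height (|z−center|=19.820 > r=4); the cube at (12, 8.5) does not reach this height (z outside [2, 15]); Combining (union): only the r=3 cylinder is present, so the union is just that shape — boundary = 18.37 mm. So its perimeter = 18.37 mm. Layer 26 is larger (87.37 vs 18.37 mm).

layer 26 (z = 7.28 mm)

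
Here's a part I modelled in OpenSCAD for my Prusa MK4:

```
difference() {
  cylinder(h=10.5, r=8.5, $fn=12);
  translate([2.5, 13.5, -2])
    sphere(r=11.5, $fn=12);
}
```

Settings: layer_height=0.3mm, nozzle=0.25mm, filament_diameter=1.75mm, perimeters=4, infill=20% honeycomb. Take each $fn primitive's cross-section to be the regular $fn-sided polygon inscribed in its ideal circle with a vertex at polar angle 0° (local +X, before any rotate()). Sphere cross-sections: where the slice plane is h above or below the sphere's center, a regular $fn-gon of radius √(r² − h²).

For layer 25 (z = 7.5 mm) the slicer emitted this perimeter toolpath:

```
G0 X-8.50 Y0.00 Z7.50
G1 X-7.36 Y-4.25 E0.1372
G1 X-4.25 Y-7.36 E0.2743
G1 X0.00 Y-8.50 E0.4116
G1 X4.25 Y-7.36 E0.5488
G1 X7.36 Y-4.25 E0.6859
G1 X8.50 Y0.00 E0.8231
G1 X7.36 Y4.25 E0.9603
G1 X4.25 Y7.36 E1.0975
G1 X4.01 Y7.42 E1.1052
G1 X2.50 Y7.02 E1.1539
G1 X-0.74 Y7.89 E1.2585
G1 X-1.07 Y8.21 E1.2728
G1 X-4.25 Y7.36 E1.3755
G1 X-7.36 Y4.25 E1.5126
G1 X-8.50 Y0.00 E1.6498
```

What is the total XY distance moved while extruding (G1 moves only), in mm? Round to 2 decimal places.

Sum the Euclidean lengths of each G1 segment: total = 52.91 mm.

52.91 mm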